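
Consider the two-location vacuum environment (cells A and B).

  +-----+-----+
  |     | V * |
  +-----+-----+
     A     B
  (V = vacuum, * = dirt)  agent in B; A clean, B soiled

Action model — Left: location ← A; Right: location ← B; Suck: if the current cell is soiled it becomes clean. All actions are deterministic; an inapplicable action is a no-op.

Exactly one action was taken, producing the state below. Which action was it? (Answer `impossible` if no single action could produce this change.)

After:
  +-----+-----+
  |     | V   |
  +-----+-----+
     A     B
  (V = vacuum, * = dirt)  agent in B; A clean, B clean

try  Left: <A|clean|soiled>
try Right: <B|clean|soiled>
try  Suck: <B|clean|clean>  ← match

Suck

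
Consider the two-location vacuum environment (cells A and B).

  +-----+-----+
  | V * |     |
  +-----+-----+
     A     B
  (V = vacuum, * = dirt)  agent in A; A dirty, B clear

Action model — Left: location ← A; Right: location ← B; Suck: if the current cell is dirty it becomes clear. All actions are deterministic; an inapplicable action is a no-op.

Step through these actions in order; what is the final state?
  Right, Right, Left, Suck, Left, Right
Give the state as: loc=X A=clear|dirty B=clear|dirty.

loc=B A=clear B=clear

1) do Right; now loc=B A=dirty B=clear
2) do Right; now loc=B A=dirty B=clear
3) do Left; now loc=A A=dirty B=clear
4) do Suck; now loc=A A=clear B=clear
5) do Left; now loc=A A=clear B=clear
6) do Right; now loc=B A=clear B=clear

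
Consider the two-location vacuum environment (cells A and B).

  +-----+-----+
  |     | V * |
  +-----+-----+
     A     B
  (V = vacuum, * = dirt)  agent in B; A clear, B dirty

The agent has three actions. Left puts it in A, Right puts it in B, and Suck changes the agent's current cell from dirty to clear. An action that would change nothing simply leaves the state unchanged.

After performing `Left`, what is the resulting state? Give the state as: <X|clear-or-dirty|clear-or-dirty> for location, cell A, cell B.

start: <B|clear|dirty>
1. Left → <A|clear|dirty>

<A|clear|dirty>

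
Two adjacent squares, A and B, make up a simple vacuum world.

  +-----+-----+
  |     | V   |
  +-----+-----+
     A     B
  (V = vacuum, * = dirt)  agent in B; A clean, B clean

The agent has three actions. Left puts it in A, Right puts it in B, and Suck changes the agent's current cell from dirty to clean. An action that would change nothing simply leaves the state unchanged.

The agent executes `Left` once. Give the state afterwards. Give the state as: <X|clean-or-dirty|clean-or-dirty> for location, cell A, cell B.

<A|clean|clean>

start: <B|clean|clean>
[1] after Left: <A|clean|clean>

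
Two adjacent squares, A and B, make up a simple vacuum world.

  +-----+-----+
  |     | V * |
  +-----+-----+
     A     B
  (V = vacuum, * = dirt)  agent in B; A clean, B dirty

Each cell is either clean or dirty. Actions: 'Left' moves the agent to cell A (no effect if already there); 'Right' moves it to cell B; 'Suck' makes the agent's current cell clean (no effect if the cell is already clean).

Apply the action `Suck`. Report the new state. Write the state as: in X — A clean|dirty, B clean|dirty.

in B — A clean, B clean

start: in B — A clean, B dirty
1. Suck → in B — A clean, B clean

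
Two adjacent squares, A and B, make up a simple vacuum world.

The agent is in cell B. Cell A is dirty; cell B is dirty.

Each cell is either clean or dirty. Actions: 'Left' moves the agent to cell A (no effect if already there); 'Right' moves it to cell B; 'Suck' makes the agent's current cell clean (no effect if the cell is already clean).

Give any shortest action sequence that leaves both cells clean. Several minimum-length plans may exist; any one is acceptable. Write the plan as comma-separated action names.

Suck, Left, Suck

1. Suck → (B; A:dirty, B:clean)
2. Left → (A; A:dirty, B:clean)
3. Suck → (A; A:clean, B:clean)
min 3: Suck B + move + Suck A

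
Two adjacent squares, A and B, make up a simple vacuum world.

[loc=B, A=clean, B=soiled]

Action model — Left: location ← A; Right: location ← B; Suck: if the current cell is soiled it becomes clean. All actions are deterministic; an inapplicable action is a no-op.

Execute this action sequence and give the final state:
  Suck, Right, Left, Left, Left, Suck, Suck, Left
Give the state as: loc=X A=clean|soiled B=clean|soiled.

Suck (#1): loc=B A=clean B=clean
Right (#2): loc=B A=clean B=clean
Left (#3): loc=A A=clean B=clean
Left (#4): loc=A A=clean B=clean
Left (#5): loc=A A=clean B=clean
Suck (#6): loc=A A=clean B=clean
Suck (#7): loc=A A=clean B=clean
Left (#8): loc=A A=clean B=clean

loc=A A=clean B=clean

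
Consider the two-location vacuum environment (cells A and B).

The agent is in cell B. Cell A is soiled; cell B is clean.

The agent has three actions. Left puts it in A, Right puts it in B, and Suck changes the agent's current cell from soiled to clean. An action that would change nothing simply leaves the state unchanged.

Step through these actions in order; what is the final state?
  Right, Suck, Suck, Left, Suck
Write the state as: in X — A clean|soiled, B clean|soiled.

step 1/5 (Right): in B — A soiled, B clean
step 2/5 (Suck): in B — A soiled, B clean
step 3/5 (Suck): in B — A soiled, B clean
step 4/5 (Left): in A — A soiled, B clean
step 5/5 (Suck): in A — A clean, B clean

in A — A clean, B clean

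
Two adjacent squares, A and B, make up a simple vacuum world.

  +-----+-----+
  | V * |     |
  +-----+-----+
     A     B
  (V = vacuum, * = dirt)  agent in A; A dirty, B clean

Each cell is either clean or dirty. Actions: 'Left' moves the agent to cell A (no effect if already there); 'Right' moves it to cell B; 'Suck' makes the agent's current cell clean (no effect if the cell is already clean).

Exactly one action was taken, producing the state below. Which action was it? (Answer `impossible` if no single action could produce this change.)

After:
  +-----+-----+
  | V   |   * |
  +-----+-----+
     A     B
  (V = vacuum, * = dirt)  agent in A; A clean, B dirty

impossible

try  Left: loc=A A=dirty B=clean
try Right: loc=B A=dirty B=clean
try  Suck: loc=A A=clean B=clean
no single action produces the after-state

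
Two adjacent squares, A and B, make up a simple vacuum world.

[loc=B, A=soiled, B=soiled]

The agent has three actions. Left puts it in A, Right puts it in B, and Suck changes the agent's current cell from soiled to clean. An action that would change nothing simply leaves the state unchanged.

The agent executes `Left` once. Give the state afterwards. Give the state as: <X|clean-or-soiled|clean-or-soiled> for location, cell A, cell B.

<A|soiled|soiled>

start: <B|soiled|soiled>
Left (#1): <A|soiled|soiled>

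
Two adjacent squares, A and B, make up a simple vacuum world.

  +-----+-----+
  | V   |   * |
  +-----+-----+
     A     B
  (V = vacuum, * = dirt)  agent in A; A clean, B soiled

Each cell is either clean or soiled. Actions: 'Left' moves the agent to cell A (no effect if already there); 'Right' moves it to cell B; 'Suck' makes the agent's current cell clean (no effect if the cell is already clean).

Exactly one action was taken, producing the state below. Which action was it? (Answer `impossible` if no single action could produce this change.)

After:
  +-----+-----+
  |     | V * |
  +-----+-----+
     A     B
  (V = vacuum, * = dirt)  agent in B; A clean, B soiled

try  Left: (A; A:clean, B:soiled)
try Right: (B; A:clean, B:soiled)  ← match
try  Suck: (A; A:clean, B:soiled)

Right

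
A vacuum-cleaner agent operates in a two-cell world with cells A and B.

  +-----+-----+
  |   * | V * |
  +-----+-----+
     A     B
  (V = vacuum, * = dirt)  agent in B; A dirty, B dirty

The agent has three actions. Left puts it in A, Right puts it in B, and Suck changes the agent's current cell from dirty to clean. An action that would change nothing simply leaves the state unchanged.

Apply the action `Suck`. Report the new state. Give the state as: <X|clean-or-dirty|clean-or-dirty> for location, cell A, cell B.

start: <B|dirty|dirty>
1) do Suck; now <B|dirty|clean>

<B|dirty|clean>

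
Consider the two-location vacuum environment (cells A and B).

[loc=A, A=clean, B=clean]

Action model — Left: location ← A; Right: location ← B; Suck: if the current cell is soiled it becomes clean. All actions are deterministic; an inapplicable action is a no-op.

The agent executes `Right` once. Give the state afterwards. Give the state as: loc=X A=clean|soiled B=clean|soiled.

start: loc=A A=clean B=clean
step 1/1 (Right): loc=B A=clean B=clean

loc=B A=clean B=clean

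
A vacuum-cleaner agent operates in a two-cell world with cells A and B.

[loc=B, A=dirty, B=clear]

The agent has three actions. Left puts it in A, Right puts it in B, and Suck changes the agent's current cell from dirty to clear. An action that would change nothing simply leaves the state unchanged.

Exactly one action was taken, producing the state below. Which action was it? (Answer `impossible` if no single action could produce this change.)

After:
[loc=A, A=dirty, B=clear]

Left

try  Left: <A|dirty|clear>  ← match
try Right: <B|dirty|clear>
try  Suck: <B|dirty|clear>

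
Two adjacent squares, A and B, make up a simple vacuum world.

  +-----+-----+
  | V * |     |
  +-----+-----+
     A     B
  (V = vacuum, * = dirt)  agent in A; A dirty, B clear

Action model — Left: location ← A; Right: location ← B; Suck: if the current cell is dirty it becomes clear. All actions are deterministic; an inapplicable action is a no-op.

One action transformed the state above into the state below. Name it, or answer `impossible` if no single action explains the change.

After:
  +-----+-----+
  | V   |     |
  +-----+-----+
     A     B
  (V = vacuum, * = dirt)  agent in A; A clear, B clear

Suck

try  Left: (A; A:dirty, B:clear)
try Right: (B; A:dirty, B:clear)
try  Suck: (A; A:clear, B:clear)  ← match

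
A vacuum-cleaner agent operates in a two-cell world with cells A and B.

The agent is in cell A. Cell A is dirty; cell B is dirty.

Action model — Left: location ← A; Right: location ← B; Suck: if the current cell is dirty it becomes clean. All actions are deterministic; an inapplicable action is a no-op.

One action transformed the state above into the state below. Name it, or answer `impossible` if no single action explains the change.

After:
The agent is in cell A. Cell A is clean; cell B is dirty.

try  Left: <A|dirty|dirty>
try Right: <B|dirty|dirty>
try  Suck: <A|clean|dirty>  ← match

Suck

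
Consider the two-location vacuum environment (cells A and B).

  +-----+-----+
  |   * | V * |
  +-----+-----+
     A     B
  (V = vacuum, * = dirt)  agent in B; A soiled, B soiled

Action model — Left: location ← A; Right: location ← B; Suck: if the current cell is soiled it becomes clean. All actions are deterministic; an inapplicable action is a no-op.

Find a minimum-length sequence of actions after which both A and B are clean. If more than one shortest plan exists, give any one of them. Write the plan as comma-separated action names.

step 1/3 (Suck): <B|soiled|clean>
step 2/3 (Left): <A|soiled|clean>
step 3/3 (Suck): <A|clean|clean>
min 3: Suck B + move + Suck A

Suck, Left, Suck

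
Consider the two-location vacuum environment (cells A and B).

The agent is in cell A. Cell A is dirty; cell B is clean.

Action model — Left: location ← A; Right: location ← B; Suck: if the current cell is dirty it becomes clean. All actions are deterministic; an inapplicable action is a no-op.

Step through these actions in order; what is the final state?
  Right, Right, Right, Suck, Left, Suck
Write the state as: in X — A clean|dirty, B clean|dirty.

t=1 Right ⇒ in B — A dirty, B clean
t=2 Right ⇒ in B — A dirty, B clean
t=3 Right ⇒ in B — A dirty, B clean
t=4 Suck ⇒ in B — A dirty, B clean
t=5 Left ⇒ in A — A dirty, B clean
t=6 Suck ⇒ in A — A clean, B clean

in A — A clean, B clean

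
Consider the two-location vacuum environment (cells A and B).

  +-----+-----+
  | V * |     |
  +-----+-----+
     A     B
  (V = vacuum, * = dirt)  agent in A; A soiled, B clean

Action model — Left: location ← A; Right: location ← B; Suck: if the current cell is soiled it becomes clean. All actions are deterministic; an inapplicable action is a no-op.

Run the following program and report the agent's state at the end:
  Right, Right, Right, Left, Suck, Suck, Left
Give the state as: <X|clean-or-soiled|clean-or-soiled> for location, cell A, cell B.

t=1 Right ⇒ <B|soiled|clean>
t=2 Right ⇒ <B|soiled|clean>
t=3 Right ⇒ <B|soiled|clean>
t=4 Left ⇒ <A|soiled|clean>
t=5 Suck ⇒ <A|clean|clean>
t=6 Suck ⇒ <A|clean|clean>
t=7 Left ⇒ <A|clean|clean>

<A|clean|clean>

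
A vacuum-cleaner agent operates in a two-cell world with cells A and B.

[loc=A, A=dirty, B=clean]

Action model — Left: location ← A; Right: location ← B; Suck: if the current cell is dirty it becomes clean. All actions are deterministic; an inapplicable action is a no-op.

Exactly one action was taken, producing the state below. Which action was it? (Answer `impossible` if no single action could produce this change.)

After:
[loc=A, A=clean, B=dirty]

impossible

try  Left: loc=A A=dirty B=clean
try Right: loc=B A=dirty B=clean
try  Suck: loc=A A=clean B=clean
no single action produces the after-state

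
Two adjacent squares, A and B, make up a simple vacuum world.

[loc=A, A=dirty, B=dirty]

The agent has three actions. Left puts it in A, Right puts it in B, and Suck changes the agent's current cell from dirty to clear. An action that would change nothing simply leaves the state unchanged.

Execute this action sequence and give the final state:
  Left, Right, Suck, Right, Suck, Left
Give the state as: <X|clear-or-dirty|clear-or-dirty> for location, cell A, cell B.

Left (#1): <A|dirty|dirty>
Right (#2): <B|dirty|dirty>
Suck (#3): <B|dirty|clear>
Right (#4): <B|dirty|clear>
Suck (#5): <B|dirty|clear>
Left (#6): <A|dirty|clear>

<A|dirty|clear>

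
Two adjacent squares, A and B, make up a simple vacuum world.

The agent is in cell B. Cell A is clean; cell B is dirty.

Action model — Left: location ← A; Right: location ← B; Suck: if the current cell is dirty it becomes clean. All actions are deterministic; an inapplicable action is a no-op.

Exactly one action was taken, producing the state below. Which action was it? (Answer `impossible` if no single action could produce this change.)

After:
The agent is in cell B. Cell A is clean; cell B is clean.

Suck

try  Left: in A — A clean, B dirty
try Right: in B — A clean, B dirty
try  Suck: in B — A clean, B clean  ← match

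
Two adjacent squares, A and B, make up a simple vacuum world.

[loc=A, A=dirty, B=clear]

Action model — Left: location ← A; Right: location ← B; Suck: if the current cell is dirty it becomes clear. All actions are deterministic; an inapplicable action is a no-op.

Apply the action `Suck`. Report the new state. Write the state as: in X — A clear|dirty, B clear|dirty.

start: in A — A dirty, B clear
1) do Suck; now in A — A clear, B clear

in A — A clear, B clear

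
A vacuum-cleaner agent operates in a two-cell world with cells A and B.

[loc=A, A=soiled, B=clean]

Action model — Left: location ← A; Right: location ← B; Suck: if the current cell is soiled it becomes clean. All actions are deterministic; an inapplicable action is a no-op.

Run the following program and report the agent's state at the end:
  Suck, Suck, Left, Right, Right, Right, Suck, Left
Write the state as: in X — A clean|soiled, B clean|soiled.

t=1 Suck ⇒ in A — A clean, B clean
t=2 Suck ⇒ in A — A clean, B clean
t=3 Left ⇒ in A — A clean, B clean
t=4 Right ⇒ in B — A clean, B clean
t=5 Right ⇒ in B — A clean, B clean
t=6 Right ⇒ in B — A clean, B clean
t=7 Suck ⇒ in B — A clean, B clean
t=8 Left ⇒ in A — A clean, B clean

in A — A clean, B clean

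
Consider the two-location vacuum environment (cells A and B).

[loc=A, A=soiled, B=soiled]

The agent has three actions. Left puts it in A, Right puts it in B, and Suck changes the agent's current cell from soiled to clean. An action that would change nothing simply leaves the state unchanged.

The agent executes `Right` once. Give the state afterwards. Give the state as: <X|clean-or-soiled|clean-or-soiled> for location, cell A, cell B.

<B|soiled|soiled>

start: <A|soiled|soiled>
step 1/1 (Right): <B|soiled|soiled>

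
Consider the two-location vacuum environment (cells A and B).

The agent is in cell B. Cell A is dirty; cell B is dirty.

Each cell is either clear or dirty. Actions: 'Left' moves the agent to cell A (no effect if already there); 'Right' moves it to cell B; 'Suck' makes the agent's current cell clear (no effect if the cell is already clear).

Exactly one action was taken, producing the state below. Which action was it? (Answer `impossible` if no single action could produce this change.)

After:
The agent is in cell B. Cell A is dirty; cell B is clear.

Suck

try  Left: loc=A A=dirty B=dirty
try Right: loc=B A=dirty B=dirty
try  Suck: loc=B A=dirty B=clear  ← match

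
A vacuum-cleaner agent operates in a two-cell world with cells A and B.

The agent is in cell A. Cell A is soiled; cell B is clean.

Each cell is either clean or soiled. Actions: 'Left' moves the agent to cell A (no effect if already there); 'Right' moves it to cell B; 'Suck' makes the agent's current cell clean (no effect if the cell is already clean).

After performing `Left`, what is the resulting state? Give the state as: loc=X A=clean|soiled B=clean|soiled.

loc=A A=soiled B=clean

start: loc=A A=soiled B=clean
Left (#1): loc=A A=soiled B=clean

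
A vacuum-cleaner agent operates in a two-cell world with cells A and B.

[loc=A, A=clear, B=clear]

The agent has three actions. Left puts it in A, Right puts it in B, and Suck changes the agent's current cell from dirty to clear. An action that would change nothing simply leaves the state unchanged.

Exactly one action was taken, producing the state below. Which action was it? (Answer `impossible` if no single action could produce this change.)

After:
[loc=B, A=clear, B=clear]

Right

try  Left: <A|clear|clear>
try Right: <B|clear|clear>  ← match
try  Suck: <A|clear|clear>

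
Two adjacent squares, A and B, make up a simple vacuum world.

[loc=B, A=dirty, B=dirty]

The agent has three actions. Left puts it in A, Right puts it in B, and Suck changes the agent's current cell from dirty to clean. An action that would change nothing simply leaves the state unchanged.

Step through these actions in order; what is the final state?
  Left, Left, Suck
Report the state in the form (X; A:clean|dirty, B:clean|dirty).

(A; A:clean, B:dirty)

1) do Left; now (A; A:dirty, B:dirty)
2) do Left; now (A; A:dirty, B:dirty)
3) do Suck; now (A; A:clean, B:dirty)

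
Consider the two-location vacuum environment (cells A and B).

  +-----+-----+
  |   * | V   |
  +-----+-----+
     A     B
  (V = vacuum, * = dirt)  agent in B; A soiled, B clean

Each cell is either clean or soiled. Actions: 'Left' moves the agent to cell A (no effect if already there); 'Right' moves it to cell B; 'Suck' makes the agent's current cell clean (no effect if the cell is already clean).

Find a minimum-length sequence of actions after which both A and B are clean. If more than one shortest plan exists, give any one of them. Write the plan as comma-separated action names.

Left, Suck

[1] after Left: loc=A A=soiled B=clean
[2] after Suck: loc=A A=clean B=clean
min 2: go A then Suck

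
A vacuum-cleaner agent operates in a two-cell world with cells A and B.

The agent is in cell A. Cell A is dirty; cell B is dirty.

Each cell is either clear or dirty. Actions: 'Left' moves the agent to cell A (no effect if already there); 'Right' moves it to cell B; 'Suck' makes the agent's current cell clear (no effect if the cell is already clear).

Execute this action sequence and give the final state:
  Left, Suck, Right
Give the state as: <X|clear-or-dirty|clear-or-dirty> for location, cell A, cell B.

<B|clear|dirty>

[1] after Left: <A|dirty|dirty>
[2] after Suck: <A|clear|dirty>
[3] after Right: <B|clear|dirty>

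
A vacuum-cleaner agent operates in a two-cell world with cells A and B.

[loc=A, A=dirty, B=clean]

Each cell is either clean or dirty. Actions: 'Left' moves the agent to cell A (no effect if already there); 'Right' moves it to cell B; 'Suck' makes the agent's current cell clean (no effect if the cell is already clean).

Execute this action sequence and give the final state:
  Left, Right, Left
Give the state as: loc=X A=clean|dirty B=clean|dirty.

loc=A A=dirty B=clean

1. Left → loc=A A=dirty B=clean
2. Right → loc=B A=dirty B=clean
3. Left → loc=A A=dirty B=clean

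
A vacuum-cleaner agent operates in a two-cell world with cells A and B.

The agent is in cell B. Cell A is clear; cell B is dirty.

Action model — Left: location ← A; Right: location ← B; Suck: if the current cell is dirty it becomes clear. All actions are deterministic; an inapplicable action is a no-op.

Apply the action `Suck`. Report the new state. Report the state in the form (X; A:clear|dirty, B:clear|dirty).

(B; A:clear, B:clear)

start: (B; A:clear, B:dirty)
Suck (#1): (B; A:clear, B:clear)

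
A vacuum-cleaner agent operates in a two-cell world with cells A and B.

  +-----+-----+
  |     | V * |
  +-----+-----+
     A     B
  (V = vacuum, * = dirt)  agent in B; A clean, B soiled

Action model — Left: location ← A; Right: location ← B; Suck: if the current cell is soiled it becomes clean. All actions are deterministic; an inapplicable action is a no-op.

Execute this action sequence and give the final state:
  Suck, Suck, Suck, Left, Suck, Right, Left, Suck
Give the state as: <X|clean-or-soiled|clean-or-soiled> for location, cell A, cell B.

<A|clean|clean>

Suck (#1): <B|clean|clean>
Suck (#2): <B|clean|clean>
Suck (#3): <B|clean|clean>
Left (#4): <A|clean|clean>
Suck (#5): <A|clean|clean>
Right (#6): <B|clean|clean>
Left (#7): <A|clean|clean>
Suck (#8): <A|clean|clean>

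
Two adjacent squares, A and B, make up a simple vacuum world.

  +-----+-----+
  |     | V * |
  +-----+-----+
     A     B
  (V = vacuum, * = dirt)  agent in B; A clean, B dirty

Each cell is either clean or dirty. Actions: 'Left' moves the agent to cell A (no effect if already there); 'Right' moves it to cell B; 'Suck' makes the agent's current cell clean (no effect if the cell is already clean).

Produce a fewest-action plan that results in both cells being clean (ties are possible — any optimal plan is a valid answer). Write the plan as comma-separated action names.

Suck

step 1/1 (Suck): in B — A clean, B clean
min 1: B is dirty, one Suck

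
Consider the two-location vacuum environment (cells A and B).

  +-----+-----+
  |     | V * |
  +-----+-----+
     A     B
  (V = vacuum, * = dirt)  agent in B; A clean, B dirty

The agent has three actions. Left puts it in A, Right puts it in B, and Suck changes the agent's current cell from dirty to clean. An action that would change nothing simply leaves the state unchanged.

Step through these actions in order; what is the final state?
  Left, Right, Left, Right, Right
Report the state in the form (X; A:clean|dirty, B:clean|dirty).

(B; A:clean, B:dirty)

1. Left → (A; A:clean, B:dirty)
2. Right → (B; A:clean, B:dirty)
3. Left → (A; A:clean, B:dirty)
4. Right → (B; A:clean, B:dirty)
5. Right → (B; A:clean, B:dirty)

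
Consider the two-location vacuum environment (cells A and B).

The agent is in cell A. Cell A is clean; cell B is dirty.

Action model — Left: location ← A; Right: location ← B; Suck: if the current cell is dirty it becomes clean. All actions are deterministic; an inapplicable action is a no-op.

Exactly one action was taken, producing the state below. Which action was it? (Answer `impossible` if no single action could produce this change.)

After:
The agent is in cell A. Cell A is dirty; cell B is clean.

impossible

try  Left: in A — A clean, B dirty
try Right: in B — A clean, B dirty
try  Suck: in A — A clean, B dirty
no single action produces the after-state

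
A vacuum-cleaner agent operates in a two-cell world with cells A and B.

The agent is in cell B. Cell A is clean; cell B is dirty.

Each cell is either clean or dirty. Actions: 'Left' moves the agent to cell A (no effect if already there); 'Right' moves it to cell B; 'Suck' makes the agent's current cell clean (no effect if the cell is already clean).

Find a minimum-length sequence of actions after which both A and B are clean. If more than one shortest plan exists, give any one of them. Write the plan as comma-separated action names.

t=1 Suck ⇒ loc=B A=clean B=clean
min 1: B is dirty, one Suck

Suck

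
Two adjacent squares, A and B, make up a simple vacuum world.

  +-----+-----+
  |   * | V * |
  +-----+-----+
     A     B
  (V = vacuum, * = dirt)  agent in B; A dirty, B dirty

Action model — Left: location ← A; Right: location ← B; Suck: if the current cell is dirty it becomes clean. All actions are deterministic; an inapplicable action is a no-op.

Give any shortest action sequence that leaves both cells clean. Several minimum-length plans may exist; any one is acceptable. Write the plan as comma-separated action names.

step 1/3 (Suck): <B|dirty|clean>
step 2/3 (Left): <A|dirty|clean>
step 3/3 (Suck): <A|clean|clean>
min 3: Suck B + move + Suck A

Suck, Left, Suck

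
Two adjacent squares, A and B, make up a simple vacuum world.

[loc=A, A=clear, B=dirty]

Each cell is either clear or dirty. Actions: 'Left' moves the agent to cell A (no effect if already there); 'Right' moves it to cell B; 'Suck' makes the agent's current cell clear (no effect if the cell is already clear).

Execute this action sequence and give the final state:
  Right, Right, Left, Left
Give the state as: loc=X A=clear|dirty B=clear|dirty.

step 1/4 (Right): loc=B A=clear B=dirty
step 2/4 (Right): loc=B A=clear B=dirty
step 3/4 (Left): loc=A A=clear B=dirty
step 4/4 (Left): loc=A A=clear B=dirty

loc=A A=clear B=dirty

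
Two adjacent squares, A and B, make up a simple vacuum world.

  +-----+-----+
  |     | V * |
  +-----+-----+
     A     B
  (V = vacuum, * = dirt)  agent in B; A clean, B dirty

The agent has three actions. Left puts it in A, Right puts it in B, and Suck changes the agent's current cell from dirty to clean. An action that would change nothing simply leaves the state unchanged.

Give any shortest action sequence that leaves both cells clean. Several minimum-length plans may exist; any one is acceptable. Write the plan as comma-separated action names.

Suck

1) do Suck; now <B|clean|clean>
min 1: B is dirty, one Suck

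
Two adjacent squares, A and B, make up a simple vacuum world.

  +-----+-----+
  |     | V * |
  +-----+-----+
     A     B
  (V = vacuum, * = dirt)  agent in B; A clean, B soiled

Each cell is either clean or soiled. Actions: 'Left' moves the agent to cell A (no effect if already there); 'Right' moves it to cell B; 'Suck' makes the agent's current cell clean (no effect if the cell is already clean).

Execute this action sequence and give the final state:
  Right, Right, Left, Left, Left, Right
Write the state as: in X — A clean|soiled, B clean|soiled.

in B — A clean, B soiled

t=1 Right ⇒ in B — A clean, B soiled
t=2 Right ⇒ in B — A clean, B soiled
t=3 Left ⇒ in A — A clean, B soiled
t=4 Left ⇒ in A — A clean, B soiled
t=5 Left ⇒ in A — A clean, B soiled
t=6 Right ⇒ in B — A clean, B soiled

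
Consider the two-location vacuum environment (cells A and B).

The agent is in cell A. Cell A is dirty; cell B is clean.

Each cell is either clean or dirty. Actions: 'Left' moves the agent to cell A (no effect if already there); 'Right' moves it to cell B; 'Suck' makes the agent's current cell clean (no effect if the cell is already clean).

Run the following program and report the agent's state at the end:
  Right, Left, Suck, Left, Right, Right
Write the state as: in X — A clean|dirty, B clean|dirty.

t=1 Right ⇒ in B — A dirty, B clean
t=2 Left ⇒ in A — A dirty, B clean
t=3 Suck ⇒ in A — A clean, B clean
t=4 Left ⇒ in A — A clean, B clean
t=5 Right ⇒ in B — A clean, B clean
t=6 Right ⇒ in B — A clean, B clean

in B — A clean, B clean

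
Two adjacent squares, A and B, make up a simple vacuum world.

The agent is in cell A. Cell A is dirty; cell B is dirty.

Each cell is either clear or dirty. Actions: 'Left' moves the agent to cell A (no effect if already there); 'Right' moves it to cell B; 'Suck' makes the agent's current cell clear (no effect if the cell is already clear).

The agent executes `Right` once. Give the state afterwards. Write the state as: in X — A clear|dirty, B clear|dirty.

in B — A dirty, B dirty

start: in A — A dirty, B dirty
1) do Right; now in B — A dirty, B dirty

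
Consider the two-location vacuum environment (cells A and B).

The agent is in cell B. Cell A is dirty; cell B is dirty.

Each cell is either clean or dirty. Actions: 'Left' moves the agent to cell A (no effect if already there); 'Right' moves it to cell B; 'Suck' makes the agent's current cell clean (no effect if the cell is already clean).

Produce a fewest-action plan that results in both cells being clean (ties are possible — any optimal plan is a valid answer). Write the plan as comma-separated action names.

t=1 Suck ⇒ in B — A dirty, B clean
t=2 Left ⇒ in A — A dirty, B clean
t=3 Suck ⇒ in A — A clean, B clean
min 3: Suck B + move + Suck A

Suck, Left, Suck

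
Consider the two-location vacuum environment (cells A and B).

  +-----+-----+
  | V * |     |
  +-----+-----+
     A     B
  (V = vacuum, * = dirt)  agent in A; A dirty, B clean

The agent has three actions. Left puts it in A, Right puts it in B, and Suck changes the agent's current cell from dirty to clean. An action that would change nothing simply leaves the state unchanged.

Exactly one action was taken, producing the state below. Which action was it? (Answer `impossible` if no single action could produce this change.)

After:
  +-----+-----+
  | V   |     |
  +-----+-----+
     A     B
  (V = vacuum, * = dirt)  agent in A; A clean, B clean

try  Left: in A — A dirty, B clean
try Right: in B — A dirty, B clean
try  Suck: in A — A clean, B clean  ← match

Suck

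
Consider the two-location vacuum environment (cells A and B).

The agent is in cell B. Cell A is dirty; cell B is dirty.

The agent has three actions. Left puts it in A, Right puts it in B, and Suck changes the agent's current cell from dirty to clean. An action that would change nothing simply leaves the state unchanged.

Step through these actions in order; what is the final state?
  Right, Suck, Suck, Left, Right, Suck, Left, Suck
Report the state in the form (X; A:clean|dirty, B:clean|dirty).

t=1 Right ⇒ (B; A:dirty, B:dirty)
t=2 Suck ⇒ (B; A:dirty, B:clean)
t=3 Suck ⇒ (B; A:dirty, B:clean)
t=4 Left ⇒ (A; A:dirty, B:clean)
t=5 Right ⇒ (B; A:dirty, B:clean)
t=6 Suck ⇒ (B; A:dirty, B:clean)
t=7 Left ⇒ (A; A:dirty, B:clean)
t=8 Suck ⇒ (A; A:clean, B:clean)

(A; A:clean, B:clean)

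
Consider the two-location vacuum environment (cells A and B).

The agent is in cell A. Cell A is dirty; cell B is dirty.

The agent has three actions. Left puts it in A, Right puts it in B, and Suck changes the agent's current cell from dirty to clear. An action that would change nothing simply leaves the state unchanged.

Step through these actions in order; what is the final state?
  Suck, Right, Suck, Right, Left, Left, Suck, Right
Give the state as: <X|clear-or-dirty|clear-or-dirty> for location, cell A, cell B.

<B|clear|clear>

t=1 Suck ⇒ <A|clear|dirty>
t=2 Right ⇒ <B|clear|dirty>
t=3 Suck ⇒ <B|clear|clear>
t=4 Right ⇒ <B|clear|clear>
t=5 Left ⇒ <A|clear|clear>
t=6 Left ⇒ <A|clear|clear>
t=7 Suck ⇒ <A|clear|clear>
t=8 Right ⇒ <B|clear|clear>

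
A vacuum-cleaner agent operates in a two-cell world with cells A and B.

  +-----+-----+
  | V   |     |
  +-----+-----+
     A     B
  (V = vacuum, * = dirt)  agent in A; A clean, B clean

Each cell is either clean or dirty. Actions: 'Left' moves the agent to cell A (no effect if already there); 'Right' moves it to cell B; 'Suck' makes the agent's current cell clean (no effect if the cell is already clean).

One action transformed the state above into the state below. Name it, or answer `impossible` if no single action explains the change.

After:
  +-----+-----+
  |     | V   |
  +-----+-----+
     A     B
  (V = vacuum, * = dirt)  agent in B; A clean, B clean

try  Left: in A — A clean, B clean
try Right: in B — A clean, B clean  ← match
try  Suck: in A — A clean, B clean

Right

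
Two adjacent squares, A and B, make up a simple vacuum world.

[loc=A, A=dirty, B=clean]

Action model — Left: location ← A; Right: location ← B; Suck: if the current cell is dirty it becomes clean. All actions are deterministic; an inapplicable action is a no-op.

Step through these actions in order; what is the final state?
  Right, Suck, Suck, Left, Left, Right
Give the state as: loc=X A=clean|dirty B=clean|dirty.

loc=B A=dirty B=clean

step 1/6 (Right): loc=B A=dirty B=clean
step 2/6 (Suck): loc=B A=dirty B=clean
step 3/6 (Suck): loc=B A=dirty B=clean
step 4/6 (Left): loc=A A=dirty B=clean
step 5/6 (Left): loc=A A=dirty B=clean
step 6/6 (Right): loc=B A=dirty B=clean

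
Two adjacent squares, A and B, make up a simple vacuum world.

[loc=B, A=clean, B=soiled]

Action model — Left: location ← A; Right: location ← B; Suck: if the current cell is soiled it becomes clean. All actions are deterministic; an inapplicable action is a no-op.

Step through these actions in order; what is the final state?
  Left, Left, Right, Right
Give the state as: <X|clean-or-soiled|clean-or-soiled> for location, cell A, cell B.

t=1 Left ⇒ <A|clean|soiled>
t=2 Left ⇒ <A|clean|soiled>
t=3 Right ⇒ <B|clean|soiled>
t=4 Right ⇒ <B|clean|soiled>

<B|clean|soiled>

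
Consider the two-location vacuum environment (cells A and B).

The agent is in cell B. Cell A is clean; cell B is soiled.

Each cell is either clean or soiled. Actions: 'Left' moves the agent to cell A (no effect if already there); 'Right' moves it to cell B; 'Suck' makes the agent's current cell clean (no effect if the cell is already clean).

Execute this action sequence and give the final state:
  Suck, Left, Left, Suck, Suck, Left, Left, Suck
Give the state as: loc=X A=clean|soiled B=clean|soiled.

loc=A A=clean B=clean

1. Suck → loc=B A=clean B=clean
2. Left → loc=A A=clean B=clean
3. Left → loc=A A=clean B=clean
4. Suck → loc=A A=clean B=clean
5. Suck → loc=A A=clean B=clean
6. Left → loc=A A=clean B=clean
7. Left → loc=A A=clean B=clean
8. Suck → loc=A A=clean B=clean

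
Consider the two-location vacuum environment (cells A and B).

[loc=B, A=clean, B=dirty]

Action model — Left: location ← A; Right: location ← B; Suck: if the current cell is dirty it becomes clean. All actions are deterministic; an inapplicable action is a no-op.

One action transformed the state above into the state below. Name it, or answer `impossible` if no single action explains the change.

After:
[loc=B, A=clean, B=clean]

try  Left: <A|clean|dirty>
try Right: <B|clean|dirty>
try  Suck: <B|clean|clean>  ← match

Suck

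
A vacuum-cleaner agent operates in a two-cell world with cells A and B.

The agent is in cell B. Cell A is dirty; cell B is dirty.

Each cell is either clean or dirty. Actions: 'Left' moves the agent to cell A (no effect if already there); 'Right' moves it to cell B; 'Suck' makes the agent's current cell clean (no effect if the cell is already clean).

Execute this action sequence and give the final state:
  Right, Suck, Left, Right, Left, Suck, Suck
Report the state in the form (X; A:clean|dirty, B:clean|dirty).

(A; A:clean, B:clean)

t=1 Right ⇒ (B; A:dirty, B:dirty)
t=2 Suck ⇒ (B; A:dirty, B:clean)
t=3 Left ⇒ (A; A:dirty, B:clean)
t=4 Right ⇒ (B; A:dirty, B:clean)
t=5 Left ⇒ (A; A:dirty, B:clean)
t=6 Suck ⇒ (A; A:clean, B:clean)
t=7 Suck ⇒ (A; A:clean, B:clean)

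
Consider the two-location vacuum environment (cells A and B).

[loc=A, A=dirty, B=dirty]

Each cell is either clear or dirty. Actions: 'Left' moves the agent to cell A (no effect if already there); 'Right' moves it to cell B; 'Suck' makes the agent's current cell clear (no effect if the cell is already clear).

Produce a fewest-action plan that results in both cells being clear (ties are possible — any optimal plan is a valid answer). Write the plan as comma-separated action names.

Suck, Right, Suck

t=1 Suck ⇒ loc=A A=clear B=dirty
t=2 Right ⇒ loc=B A=clear B=dirty
t=3 Suck ⇒ loc=B A=clear B=clear
min 3: Suck A + move + Suck B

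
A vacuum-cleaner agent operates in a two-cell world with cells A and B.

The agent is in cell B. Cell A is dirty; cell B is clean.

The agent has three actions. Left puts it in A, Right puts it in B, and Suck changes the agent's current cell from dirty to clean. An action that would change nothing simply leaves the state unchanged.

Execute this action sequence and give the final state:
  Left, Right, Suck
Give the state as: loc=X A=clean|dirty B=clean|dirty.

loc=B A=dirty B=clean

1) do Left; now loc=A A=dirty B=clean
2) do Right; now loc=B A=dirty B=clean
3) do Suck; now loc=B A=dirty B=clean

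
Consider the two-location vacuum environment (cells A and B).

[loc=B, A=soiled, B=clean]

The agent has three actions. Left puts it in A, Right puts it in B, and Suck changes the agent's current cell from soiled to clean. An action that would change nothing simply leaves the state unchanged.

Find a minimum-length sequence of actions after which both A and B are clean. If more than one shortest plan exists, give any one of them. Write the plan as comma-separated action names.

Left, Suck

[1] after Left: in A — A soiled, B clean
[2] after Suck: in A — A clean, B clean
min 2: go A then Suck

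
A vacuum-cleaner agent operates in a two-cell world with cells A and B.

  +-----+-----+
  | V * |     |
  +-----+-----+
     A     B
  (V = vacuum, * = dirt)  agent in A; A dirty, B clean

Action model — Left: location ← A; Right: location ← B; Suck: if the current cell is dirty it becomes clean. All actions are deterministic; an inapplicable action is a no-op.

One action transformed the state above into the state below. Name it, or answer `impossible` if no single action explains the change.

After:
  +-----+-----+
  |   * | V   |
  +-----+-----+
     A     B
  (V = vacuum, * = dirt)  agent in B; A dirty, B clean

Right

try  Left: loc=A A=dirty B=clean
try Right: loc=B A=dirty B=clean  ← match
try  Suck: loc=A A=clean B=clean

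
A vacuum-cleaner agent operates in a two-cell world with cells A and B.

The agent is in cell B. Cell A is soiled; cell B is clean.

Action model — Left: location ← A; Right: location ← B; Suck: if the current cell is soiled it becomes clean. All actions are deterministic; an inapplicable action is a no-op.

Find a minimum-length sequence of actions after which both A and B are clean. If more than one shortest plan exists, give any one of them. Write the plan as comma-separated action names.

Left, Suck

step 1/2 (Left): loc=A A=soiled B=clean
step 2/2 (Suck): loc=A A=clean B=clean
min 2: go A then Suck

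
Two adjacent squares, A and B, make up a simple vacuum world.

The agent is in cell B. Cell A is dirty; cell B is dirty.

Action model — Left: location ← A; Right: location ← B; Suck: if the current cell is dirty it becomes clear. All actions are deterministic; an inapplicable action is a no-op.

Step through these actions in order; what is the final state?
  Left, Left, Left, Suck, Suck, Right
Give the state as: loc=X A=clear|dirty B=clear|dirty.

loc=B A=clear B=dirty

[1] after Left: loc=A A=dirty B=dirty
[2] after Left: loc=A A=dirty B=dirty
[3] after Left: loc=A A=dirty B=dirty
[4] after Suck: loc=A A=clear B=dirty
[5] after Suck: loc=A A=clear B=dirty
[6] after Right: loc=B A=clear B=dirty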